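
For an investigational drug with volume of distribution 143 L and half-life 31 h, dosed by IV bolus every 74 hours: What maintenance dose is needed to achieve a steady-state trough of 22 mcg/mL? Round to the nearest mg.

13311 mg

τ/t½ = 74/31 ≈ 2.3871, so f = (1/2)^(74/31) ≈ 0.191167.
Cmin,ss = (D/Vd)·f/(1−f), so D = Cmin,ss·Vd·(1−f)/f.
D = 22 × 143 × (1−f)/f ≈ 22 × 143 × 4.23103 ≈ 13310.82 mg.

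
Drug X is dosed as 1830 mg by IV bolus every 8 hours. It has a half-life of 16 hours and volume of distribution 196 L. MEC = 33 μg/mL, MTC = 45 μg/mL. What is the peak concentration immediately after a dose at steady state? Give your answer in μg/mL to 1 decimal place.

Over one 8-h interval, 8/16 ≈ 0.5 half-lives elapse, leaving f ≈ 0.7071 of each dose.
Accumulation ratio R = 1/(1 − f) ≈ 1/0.2929 ≈ 3.4141.
Single-dose peak C₀ = D/Vd = 1830/196 ≈ 9.337 μg/mL.
Steady-state peak Cmax,ss = C₀·R ≈ 9.337 × 3.4141 ≈ 31.877 μg/mL.
Peak 31.9 μg/mL vs MTC 45 μg/mL: below toxic threshold.

31.9 μg/mL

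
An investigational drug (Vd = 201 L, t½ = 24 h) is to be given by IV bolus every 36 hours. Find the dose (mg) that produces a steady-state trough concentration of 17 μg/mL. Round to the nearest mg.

6248 mg

τ/t½ = 36/24 ≈ 1.5, so f = (1/2)^(36/24) ≈ 0.353553.
Cmin,ss = (D/Vd)·f/(1−f), so D = Cmin,ss·Vd·(1−f)/f.
D = 17 × 201 × (1−f)/f ≈ 17 × 201 × 1.82843 ≈ 6247.75 mg.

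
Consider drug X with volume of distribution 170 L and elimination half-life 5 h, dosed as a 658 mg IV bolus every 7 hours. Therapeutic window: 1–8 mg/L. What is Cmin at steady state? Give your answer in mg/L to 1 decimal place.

Over one 7-h interval, 7/5 ≈ 1.4 half-lives elapse, leaving f ≈ 0.3789 of each dose.
Accumulation ratio R = 1/(1 − f) ≈ 1/0.6211 ≈ 1.6100.
Single-dose peak C₀ = D/Vd = 658/170 ≈ 3.871 mg/L.
Cmax,ss = C₀/(1 − f) ≈ 3.871/0.6211 ≈ 6.232 mg/L.
Steady-state trough Cmin,ss = Cmax,ss·f ≈ 6.232 × 0.3789 ≈ 2.361 mg/L.
Trough 2.4 mg/L vs MEC 1 mg/L: adequate.

2.4 mg/L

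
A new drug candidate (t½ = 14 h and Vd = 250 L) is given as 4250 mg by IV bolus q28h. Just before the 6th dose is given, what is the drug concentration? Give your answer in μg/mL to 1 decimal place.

f = (1/2)^(τ/t½) = (1/2)^(28/14) ≈ 0.2500.
C₀ = D/Vd = 4250/250 ≈ 17.000 μg/mL.
Before the 6th dose, 5 doses have been given. Superposition: Cmin = C₀·(f + f² + … + f^5).
≈ 17.000 × (0.2500 + 0.0625 + 0.0156 + 0.0039 + 0.0010) ≈ 17.000 × 0.3330 ≈ 5.661 μg/mL.

5.7 μg/mL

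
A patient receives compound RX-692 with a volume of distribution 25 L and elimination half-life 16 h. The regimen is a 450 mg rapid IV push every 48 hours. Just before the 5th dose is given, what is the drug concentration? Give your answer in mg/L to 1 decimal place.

2.6 mg/L

f = (1/2)^(τ/t½) = (1/2)^(48/16) ≈ 0.1250.
C₀ = D/Vd = 450/25 ≈ 18.000 mg/L.
Before the 5th dose, 4 doses have been given. Superposition: Cmin = C₀·(f + f² + … + f^4).
≈ 18.000 × (0.1250 + 0.0156 + 0.0020 + 0.0002) ≈ 18.000 × 0.1428 ≈ 2.570 mg/L.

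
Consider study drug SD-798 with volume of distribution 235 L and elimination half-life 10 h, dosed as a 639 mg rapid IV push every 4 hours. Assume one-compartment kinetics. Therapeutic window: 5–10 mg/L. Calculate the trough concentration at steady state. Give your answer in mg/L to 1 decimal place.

8.5 mg/L

τ/t½ = 4/10 ≈ 0.4, so fraction remaining f = (1/2)^(4/10) ≈ 0.7579.
Accumulation ratio R = 1/(1 − f) ≈ 1/0.2421 ≈ 4.1305.
Each bolus raises the concentration by D/Vd = 639/235 ≈ 2.719 mg/L.
Cmax,ss = C₀/(1 − f) ≈ 2.719/0.2421 ≈ 11.231 mg/L.
Steady-state trough Cmin,ss = Cmax,ss·f ≈ 11.231 × 0.7579 ≈ 8.512 mg/L.
Trough 8.5 mg/L vs MEC 5 mg/L: adequate.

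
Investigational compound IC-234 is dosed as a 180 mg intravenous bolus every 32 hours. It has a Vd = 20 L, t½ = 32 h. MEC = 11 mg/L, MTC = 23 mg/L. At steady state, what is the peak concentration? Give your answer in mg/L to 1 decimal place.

18.0 mg/L

τ = 32 h = 1 half-life, so f = (1/2)^1 = 0.5.
At steady state, R = 1/(1 − 0.5) = 2/1.
Single-dose peak C₀ = D/Vd = 180/20 = 9 mg/L.
Steady-state peak Cmax,ss = C₀·R = 9 × 2/1 ≈ 18.000 mg/L.
Peak 18.0 mg/L vs MTC 23 mg/L: below toxic threshold.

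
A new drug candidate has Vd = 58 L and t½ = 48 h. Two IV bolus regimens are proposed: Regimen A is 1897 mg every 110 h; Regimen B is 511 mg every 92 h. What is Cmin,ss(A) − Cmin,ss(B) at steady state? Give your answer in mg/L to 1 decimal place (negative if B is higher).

5.2 mg/L

Regimen A: f = (1/2)^(110/48) ≈ 0.2042; Cmin,ss = (1897/58)·f/(1−f) ≈ 8.392 mg/L.
Regimen B: f = (1/2)^(92/48) ≈ 0.2649; Cmin,ss = (511/58)·f/(1−f) ≈ 3.175 mg/L.
Difference ≈ 8.392 − 3.175 ≈ 5.217 mg/L.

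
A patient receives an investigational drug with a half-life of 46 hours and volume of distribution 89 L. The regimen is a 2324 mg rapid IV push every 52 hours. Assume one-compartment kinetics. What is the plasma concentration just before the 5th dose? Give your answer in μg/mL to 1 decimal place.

21.0 μg/mL

f = (1/2)^(τ/t½) = (1/2)^(52/46) ≈ 0.4568.
C₀ = D/Vd = 2324/89 ≈ 26.112 μg/mL.
Before the 5th dose, 4 doses have been given. Superposition: Cmin = C₀·(f + f² + … + f^4).
≈ 26.112 × (0.4568 + 0.2087 + 0.0953 + 0.0435) ≈ 26.112 × 0.8043 ≈ 21.002 μg/mL.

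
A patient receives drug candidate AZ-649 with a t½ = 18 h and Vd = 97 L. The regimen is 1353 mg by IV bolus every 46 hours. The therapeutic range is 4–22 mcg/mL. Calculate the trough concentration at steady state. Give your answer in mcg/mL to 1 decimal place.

Over one 46-h interval, 46/18 ≈ 2.5556 half-lives elapse, leaving f ≈ 0.1701 of each dose.
Single-dose peak C₀ = D/Vd = 1353/97 ≈ 13.948 mcg/mL.
Steady-state trough Cmin,ss = C₀·f/(1−f) ≈ 13.948 × 0.1701/0.8299 ≈ 2.859 mcg/mL.
Trough 2.9 mcg/mL vs MEC 4 mcg/mL: subtherapeutic.

2.9 mcg/mL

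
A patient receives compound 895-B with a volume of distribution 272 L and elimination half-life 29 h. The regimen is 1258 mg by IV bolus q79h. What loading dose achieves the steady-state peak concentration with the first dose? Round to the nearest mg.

f = (1/2)^(79/29) ≈ 0.151340; accumulation ratio R = 1/(1−f) ≈ 1.17833.
Loading dose to hit Cmax,ss on first dose: D_load = D_maint·R ≈ 1258 × 1.17833 ≈ 1482.34 mg.

1482 mg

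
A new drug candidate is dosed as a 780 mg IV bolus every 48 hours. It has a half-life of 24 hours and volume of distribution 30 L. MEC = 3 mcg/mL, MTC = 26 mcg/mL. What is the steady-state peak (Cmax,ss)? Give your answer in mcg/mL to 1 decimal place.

34.7 mcg/mL

τ = 48 h = 2 half-lives, so f = (1/2)^2 = 0.25.
At steady state, R = 1/(1 − 0.25) = 4/3.
Single-dose peak C₀ = D/Vd = 780/30 = 26 mcg/mL.
Steady-state peak Cmax,ss = C₀·R = 26 × 4/3 ≈ 34.667 mcg/mL.
Peak 34.7 mcg/mL vs MTC 26 mcg/mL: exceeds toxic threshold.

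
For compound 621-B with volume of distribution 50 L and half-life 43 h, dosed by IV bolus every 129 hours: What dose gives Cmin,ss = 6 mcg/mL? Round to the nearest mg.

τ/t½ = 129/43 ≈ 3, so f = (1/2)^(129/43) ≈ 0.125000.
Cmin,ss = (D/Vd)·f/(1−f), so D = Cmin,ss·Vd·(1−f)/f.
D = 6 × 50 × (1−f)/f ≈ 6 × 50 × 7.00000 ≈ 2100.00 mg.

2100 mg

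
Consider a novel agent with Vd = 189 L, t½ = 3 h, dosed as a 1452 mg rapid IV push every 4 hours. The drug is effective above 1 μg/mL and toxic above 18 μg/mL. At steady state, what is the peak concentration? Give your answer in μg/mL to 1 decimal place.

12.7 μg/mL

Over one 4-h interval, 4/3 ≈ 1.3333 half-lives elapse, leaving f ≈ 0.3969 of each dose.
At steady state, accumulation factor R = 1/(1 − e^(−kτ)) ≈ 1.6581.
Single-dose peak C₀ = D/Vd = 1452/189 ≈ 7.683 μg/mL.
Cmax,ss = C₀/(1 − f) ≈ 7.683/0.6031 ≈ 12.739 μg/mL.
Peak 12.7 μg/mL vs MTC 18 μg/mL: below toxic threshold.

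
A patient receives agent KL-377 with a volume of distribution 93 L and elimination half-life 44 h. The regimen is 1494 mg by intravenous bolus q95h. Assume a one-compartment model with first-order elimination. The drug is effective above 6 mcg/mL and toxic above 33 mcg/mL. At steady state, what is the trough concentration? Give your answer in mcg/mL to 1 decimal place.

Over one 95-h interval, 95/44 ≈ 2.1591 half-lives elapse, leaving f ≈ 0.2239 of each dose.
At steady state, accumulation factor R = 1/(1 − e^(−kτ)) ≈ 1.2885.
Single-dose peak C₀ = D/Vd = 1494/93 ≈ 16.065 mcg/mL.
Steady-state peak Cmax,ss = C₀·R ≈ 16.065 × 1.2885 ≈ 20.700 mcg/mL.
Steady-state trough Cmin,ss = Cmax,ss·f ≈ 20.700 × 0.2239 ≈ 4.635 mcg/mL.
Trough 4.6 mcg/mL vs MEC 6 mcg/mL: subtherapeutic.

4.6 mcg/mL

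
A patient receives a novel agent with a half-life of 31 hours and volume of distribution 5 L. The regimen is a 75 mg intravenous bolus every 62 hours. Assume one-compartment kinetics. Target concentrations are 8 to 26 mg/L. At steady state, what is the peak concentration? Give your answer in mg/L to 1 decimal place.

20.0 mg/L

τ = 62 h = 2 half-lives, so f = (1/2)^2 = 0.25.
At steady state, R = 1/(1 − 0.25) = 4/3.
Single-dose peak C₀ = D/Vd = 75/5 = 15 mg/L.
Steady-state peak Cmax,ss = C₀·R = 15 × 4/3 ≈ 20.000 mg/L.
Peak 20.0 mg/L vs MTC 26 mg/L: below toxic threshold.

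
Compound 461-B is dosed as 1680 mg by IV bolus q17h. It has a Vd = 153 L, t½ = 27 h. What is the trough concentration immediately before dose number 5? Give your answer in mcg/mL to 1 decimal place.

16.6 mcg/mL

f = (1/2)^(τ/t½) = (1/2)^(17/27) ≈ 0.6463.
C₀ = D/Vd = 1680/153 ≈ 10.980 mcg/mL.
Before the 5th dose, 4 doses have been given. Superposition: Cmin = C₀·(f + f² + … + f^4).
≈ 10.980 × (0.6463 + 0.4177 + 0.2700 + 0.1745) ≈ 10.980 × 1.5085 ≈ 16.563 mcg/mL.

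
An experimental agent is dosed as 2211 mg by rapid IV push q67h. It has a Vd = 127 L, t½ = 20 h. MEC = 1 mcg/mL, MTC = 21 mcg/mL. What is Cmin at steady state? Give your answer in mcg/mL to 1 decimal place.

k = ln2/t½ = ln2/20 ≈ 0.034657 h⁻¹; fraction remaining f = e^(−kτ) = e^(−0.034657×67) ≈ 0.0981.
Accumulation ratio R = 1/(1 − f) ≈ 1/0.9019 ≈ 1.1088.
Single-dose peak C₀ = D/Vd = 2211/127 ≈ 17.409 mcg/mL.
Steady-state peak Cmax,ss = C₀·R ≈ 17.409 × 1.1088 ≈ 19.303 mcg/mL.
One interval later, Cmin,ss = Cmax,ss·e^(−kτ) ≈ 19.303 × 0.0981 ≈ 1.894 mcg/mL.
Trough 1.9 mcg/mL vs MEC 1 mcg/mL: adequate.

1.9 mcg/mL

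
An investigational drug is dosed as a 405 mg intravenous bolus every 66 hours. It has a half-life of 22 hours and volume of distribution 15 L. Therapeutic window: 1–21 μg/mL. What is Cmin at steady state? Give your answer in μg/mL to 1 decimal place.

3.9 μg/mL

τ = 66 h = 3 half-lives, so f = (1/2)^3 = 0.125.
Accumulation ratio R = 1/(1 − f) = 1/0.875 = 8/7.
Single-dose peak C₀ = D/Vd = 405/15 = 27 μg/mL.
Steady-state peak Cmax,ss = C₀·R = 27 × 8/7 ≈ 30.857 μg/mL.
Steady-state trough Cmin,ss = Cmax,ss·f ≈ 30.857 × 0.125 ≈ 3.857 μg/mL.
Trough 3.9 μg/mL vs MEC 1 μg/mL: adequate.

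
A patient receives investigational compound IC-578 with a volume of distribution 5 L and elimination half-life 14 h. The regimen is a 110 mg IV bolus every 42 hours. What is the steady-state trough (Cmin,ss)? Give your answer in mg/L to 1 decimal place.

τ = 42 h = 3 half-lives, so f = (1/2)^3 = 0.125.
At steady state, R = 1/(1 − 0.125) = 8/7.
Single-dose peak C₀ = D/Vd = 110/5 = 22 mg/L.
Steady-state peak Cmax,ss = C₀·R = 22 × 8/7 ≈ 25.143 mg/L.
Steady-state trough Cmin,ss = Cmax,ss·f ≈ 25.143 × 0.125 ≈ 3.143 mg/L.

3.1 mg/L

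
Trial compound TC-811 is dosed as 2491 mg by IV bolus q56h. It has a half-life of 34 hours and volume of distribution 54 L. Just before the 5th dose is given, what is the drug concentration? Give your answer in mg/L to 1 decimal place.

f = (1/2)^(τ/t½) = (1/2)^(56/34) ≈ 0.3193.
C₀ = D/Vd = 2491/54 ≈ 46.130 mg/L.
Before the 5th dose, 4 doses have been given. Superposition: Cmin = C₀·(f + f² + … + f^4).
≈ 46.130 × (0.3193 + 0.1020 + 0.0326 + 0.0104) ≈ 46.130 × 0.4643 ≈ 21.418 mg/L.

21.4 mg/L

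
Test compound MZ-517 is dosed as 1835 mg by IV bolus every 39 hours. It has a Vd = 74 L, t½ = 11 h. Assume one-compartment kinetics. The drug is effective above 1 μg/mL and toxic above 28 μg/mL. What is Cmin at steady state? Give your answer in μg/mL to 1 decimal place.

τ/t½ = 39/11 ≈ 3.5455, so fraction remaining f = (1/2)^(39/11) ≈ 0.0856.
At steady state, accumulation factor R = 1/(1 − e^(−kτ)) ≈ 1.0936.
Single-dose peak C₀ = D/Vd = 1835/74 ≈ 24.797 μg/mL.
Steady-state peak Cmax,ss = C₀·R ≈ 24.797 × 1.0936 ≈ 27.118 μg/mL.
Steady-state trough Cmin,ss = Cmax,ss·f ≈ 27.118 × 0.0856 ≈ 2.321 μg/mL.
Trough 2.3 μg/mL vs MEC 1 μg/mL: adequate.

2.3 μg/mL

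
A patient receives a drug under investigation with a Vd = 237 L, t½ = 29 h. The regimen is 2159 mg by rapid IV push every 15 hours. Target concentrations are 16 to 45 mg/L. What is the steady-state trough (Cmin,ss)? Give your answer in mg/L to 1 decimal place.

τ/t½ = 15/29 ≈ 0.51724, so fraction remaining f = (1/2)^(15/29) ≈ 0.6987.
Each bolus raises the concentration by D/Vd = 2159/237 ≈ 9.110 mg/L.
Steady-state trough Cmin,ss = C₀·f/(1−f) ≈ 9.110 × 0.6987/0.3013 ≈ 21.126 mg/L.
Trough 21.1 mg/L vs MEC 16 mg/L: adequate.

21.1 mg/L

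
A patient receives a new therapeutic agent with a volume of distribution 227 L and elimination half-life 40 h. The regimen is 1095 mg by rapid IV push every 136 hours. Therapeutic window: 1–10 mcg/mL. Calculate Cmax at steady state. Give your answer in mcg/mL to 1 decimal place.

5.3 mcg/mL

Over one 136-h interval, 136/40 ≈ 3.4 half-lives elapse, leaving f ≈ 0.0947 of each dose.
At steady state, accumulation factor R = 1/(1 − e^(−kτ)) ≈ 1.1046.
Single-dose peak C₀ = D/Vd = 1095/227 ≈ 4.824 mcg/mL.
Steady-state peak Cmax,ss = C₀·R ≈ 4.824 × 1.1046 ≈ 5.329 mcg/mL.
Peak 5.3 mcg/mL vs MTC 10 mcg/mL: below toxic threshold.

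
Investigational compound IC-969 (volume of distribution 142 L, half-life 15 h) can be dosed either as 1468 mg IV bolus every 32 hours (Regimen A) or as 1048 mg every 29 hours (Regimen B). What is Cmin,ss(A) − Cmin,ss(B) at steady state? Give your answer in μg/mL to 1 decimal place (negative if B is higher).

0.4 μg/mL

Regimen A: f = (1/2)^(32/15) ≈ 0.2279; Cmin,ss = (1468/142)·f/(1−f) ≈ 3.051 μg/mL.
Regimen B: f = (1/2)^(29/15) ≈ 0.2618; Cmin,ss = (1048/142)·f/(1−f) ≈ 2.617 μg/mL.
Difference ≈ 3.051 − 2.617 ≈ 0.434 μg/mL.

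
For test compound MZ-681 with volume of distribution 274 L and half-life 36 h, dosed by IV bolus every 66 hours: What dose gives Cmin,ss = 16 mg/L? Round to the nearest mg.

τ/t½ = 66/36 ≈ 1.8333, so f = (1/2)^(66/36) ≈ 0.280616.
Cmin,ss = (D/Vd)·f/(1−f), so D = Cmin,ss·Vd·(1−f)/f.
D = 16 × 274 × (1−f)/f ≈ 16 × 274 × 2.56359 ≈ 11238.78 mg.

11239 mg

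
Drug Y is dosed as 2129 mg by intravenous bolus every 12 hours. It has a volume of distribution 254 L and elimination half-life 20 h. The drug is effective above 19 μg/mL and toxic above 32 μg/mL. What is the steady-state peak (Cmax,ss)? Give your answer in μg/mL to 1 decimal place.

24.6 μg/mL

τ/t½ = 12/20 ≈ 0.6, so fraction remaining f = (1/2)^(12/20) ≈ 0.6598.
Accumulation ratio R = 1/(1 − f) ≈ 1/0.3402 ≈ 2.9394.
Single-dose peak C₀ = D/Vd = 2129/254 ≈ 8.382 μg/mL.
Steady-state peak Cmax,ss = C₀·R ≈ 8.382 × 2.9394 ≈ 24.638 μg/mL.
Peak 24.6 μg/mL vs MTC 32 μg/mL: below toxic threshold.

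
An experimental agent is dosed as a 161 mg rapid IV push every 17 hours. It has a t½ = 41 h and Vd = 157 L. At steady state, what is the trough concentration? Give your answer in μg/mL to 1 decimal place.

Over one 17-h interval, 17/41 ≈ 0.41463 half-lives elapse, leaving f ≈ 0.7502 of each dose.
Accumulation ratio R = 1/(1 − f) ≈ 1/0.2498 ≈ 4.0032.
Each bolus raises the concentration by D/Vd = 161/157 ≈ 1.025 μg/mL.
Cmax,ss = C₀/(1 − f) ≈ 1.025/0.2498 ≈ 4.103 μg/mL.
One interval later, Cmin,ss = Cmax,ss·e^(−kτ) ≈ 4.103 × 0.7502 ≈ 3.078 μg/mL.

3.1 μg/mL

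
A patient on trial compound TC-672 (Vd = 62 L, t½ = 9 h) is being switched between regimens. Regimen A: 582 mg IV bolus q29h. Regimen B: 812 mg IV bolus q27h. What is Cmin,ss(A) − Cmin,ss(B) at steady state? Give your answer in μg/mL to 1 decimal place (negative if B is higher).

Regimen A: f = (1/2)^(29/9) ≈ 0.1072; Cmin,ss = (582/62)·f/(1−f) ≈ 1.127 μg/mL.
Regimen B: f = (1/2)^(27/9) ≈ 0.1250; Cmin,ss = (812/62)·f/(1−f) ≈ 1.871 μg/mL.
Difference ≈ 1.127 − 1.871 ≈ -0.744 μg/mL.

-0.7 μg/mL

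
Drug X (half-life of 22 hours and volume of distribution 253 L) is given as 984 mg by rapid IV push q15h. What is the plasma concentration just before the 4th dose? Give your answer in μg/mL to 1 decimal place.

4.9 μg/mL

f = (1/2)^(τ/t½) = (1/2)^(15/22) ≈ 0.6234.
C₀ = D/Vd = 984/253 ≈ 3.889 μg/mL.
Before the 4th dose, 3 doses have been given. Superposition: Cmin = C₀·(f + f² + … + f^3).
≈ 3.889 × (0.6234 + 0.3886 + 0.2423) ≈ 3.889 × 1.2543 ≈ 4.878 μg/mL.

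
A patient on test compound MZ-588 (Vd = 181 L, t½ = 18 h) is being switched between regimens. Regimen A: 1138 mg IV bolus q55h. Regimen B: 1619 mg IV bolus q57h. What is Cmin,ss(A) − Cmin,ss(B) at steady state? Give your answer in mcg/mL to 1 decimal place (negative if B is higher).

Regimen A: f = (1/2)^(55/18) ≈ 0.1203; Cmin,ss = (1138/181)·f/(1−f) ≈ 0.860 mcg/mL.
Regimen B: f = (1/2)^(57/18) ≈ 0.1114; Cmin,ss = (1619/181)·f/(1−f) ≈ 1.121 mcg/mL.
Difference ≈ 0.860 − 1.121 ≈ -0.261 mcg/mL.

-0.3 mcg/mL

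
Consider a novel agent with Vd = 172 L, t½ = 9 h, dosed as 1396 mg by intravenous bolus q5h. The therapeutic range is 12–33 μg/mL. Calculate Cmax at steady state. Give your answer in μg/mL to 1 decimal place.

25.4 μg/mL

Over one 5-h interval, 5/9 ≈ 0.55556 half-lives elapse, leaving f ≈ 0.6804 of each dose.
At steady state, accumulation factor R = 1/(1 − e^(−kτ)) ≈ 3.1289.
Single-dose peak C₀ = D/Vd = 1396/172 ≈ 8.116 μg/mL.
Steady-state peak Cmax,ss = C₀·R ≈ 8.116 × 3.1289 ≈ 25.394 μg/mL.
Peak 25.4 μg/mL vs MTC 33 μg/mL: below toxic threshold.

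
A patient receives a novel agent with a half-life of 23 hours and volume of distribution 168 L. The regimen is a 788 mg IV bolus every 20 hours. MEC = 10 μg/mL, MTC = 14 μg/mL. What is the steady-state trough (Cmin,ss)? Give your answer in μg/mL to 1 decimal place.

5.7 μg/mL

Over one 20-h interval, 20/23 ≈ 0.86957 half-lives elapse, leaving f ≈ 0.5473 of each dose.
Each bolus raises the concentration by D/Vd = 788/168 ≈ 4.690 μg/mL.
Steady-state trough Cmin,ss = C₀·f/(1−f) ≈ 4.690 × 0.5473/0.4527 ≈ 5.670 μg/mL.
Trough 5.7 μg/mL vs MEC 10 μg/mL: subtherapeutic.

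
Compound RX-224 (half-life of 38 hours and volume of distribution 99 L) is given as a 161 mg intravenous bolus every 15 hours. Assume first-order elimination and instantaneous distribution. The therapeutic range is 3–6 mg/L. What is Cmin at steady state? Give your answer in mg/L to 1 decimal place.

5.2 mg/L

k = ln2/t½ = ln2/38 ≈ 0.018241 h⁻¹; fraction remaining f = e^(−kτ) = e^(−0.018241×15) ≈ 0.7606.
Single-dose peak C₀ = D/Vd = 161/99 ≈ 1.626 mg/L.
Steady-state trough Cmin,ss = C₀·f/(1−f) ≈ 1.626 × 0.7606/0.2394 ≈ 5.166 mg/L.
Trough 5.2 mg/L vs MEC 3 mg/L: adequate.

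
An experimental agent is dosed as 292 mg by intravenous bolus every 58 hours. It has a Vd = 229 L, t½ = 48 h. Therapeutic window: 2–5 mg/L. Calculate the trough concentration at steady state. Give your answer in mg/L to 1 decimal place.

τ/t½ = 58/48 ≈ 1.2083, so fraction remaining f = (1/2)^(58/48) ≈ 0.4328.
At steady state, accumulation factor R = 1/(1 − e^(−kτ)) ≈ 1.7630.
Each bolus raises the concentration by D/Vd = 292/229 ≈ 1.275 mg/L.
Cmax,ss = C₀/(1 − f) ≈ 1.275/0.5672 ≈ 2.248 mg/L.
One interval later, Cmin,ss = Cmax,ss·e^(−kτ) ≈ 2.248 × 0.4328 ≈ 0.973 mg/L.
Trough 1.0 mg/L vs MEC 2 mg/L: subtherapeutic.

1.0 mg/L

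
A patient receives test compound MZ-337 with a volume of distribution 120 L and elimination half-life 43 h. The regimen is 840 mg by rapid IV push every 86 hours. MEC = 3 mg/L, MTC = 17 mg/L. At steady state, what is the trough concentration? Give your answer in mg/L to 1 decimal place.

2.3 mg/L

The dosing interval is 2 half-lives, so f = 2^(−2) = 0.25.
At steady state, R = 1/(1 − 0.25) = 4/3.
Single-dose peak C₀ = D/Vd = 840/120 = 7 mg/L.
Steady-state peak Cmax,ss = C₀·R = 7 × 4/3 ≈ 9.333 mg/L.
Steady-state trough Cmin,ss = Cmax,ss·f ≈ 9.333 × 0.25 ≈ 2.333 mg/L.
Trough 2.3 mg/L vs MEC 3 mg/L: subtherapeutic.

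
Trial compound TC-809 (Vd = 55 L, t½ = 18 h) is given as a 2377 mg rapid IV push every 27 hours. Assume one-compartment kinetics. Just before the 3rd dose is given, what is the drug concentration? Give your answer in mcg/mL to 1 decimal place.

20.7 mcg/mL

f = (1/2)^(τ/t½) = (1/2)^(27/18) ≈ 0.3536.
C₀ = D/Vd = 2377/55 ≈ 43.218 mcg/mL.
Before the 3rd dose, 2 doses have been given. Superposition: Cmin = C₀·(f + f²).
≈ 43.218 × (0.3536 + 0.1250) ≈ 43.218 × 0.4786 ≈ 20.684 mcg/mL.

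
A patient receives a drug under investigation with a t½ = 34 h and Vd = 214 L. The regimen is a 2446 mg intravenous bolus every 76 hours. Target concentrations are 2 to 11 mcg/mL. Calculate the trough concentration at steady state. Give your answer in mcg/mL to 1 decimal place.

3.1 mcg/mL

k = ln2/t½ = ln2/34 ≈ 0.020387 h⁻¹; fraction remaining f = e^(−kτ) = e^(−0.020387×76) ≈ 0.2124.
At steady state, accumulation factor R = 1/(1 − e^(−kτ)) ≈ 1.2697.
Single-dose peak C₀ = D/Vd = 2446/214 ≈ 11.430 mcg/mL.
Cmax,ss = C₀/(1 − f) ≈ 11.430/0.7876 ≈ 14.512 mcg/mL.
One interval later, Cmin,ss = Cmax,ss·e^(−kτ) ≈ 14.512 × 0.2124 ≈ 3.082 mcg/mL.
Trough 3.1 mcg/mL vs MEC 2 mcg/mL: adequate.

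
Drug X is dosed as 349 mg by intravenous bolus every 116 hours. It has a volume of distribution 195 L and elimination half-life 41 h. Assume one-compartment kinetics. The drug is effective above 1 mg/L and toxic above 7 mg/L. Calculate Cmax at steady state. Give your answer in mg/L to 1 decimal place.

τ/t½ = 116/41 ≈ 2.8293, so fraction remaining f = (1/2)^(116/41) ≈ 0.1407.
At steady state, accumulation factor R = 1/(1 − e^(−kτ)) ≈ 1.1637.
Each bolus raises the concentration by D/Vd = 349/195 ≈ 1.790 mg/L.
Steady-state peak Cmax,ss = C₀·R ≈ 1.790 × 1.1637 ≈ 2.083 mg/L.
Peak 2.1 mg/L vs MTC 7 mg/L: below toxic threshold.

2.1 mg/L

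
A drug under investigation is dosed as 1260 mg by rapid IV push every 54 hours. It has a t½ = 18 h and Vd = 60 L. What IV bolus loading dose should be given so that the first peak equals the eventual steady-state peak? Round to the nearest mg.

1440 mg

f = (1/2)^(54/18) ≈ 0.125000; accumulation ratio R = 1/(1−f) ≈ 1.14286.
Loading dose to hit Cmax,ss on first dose: D_load = D_maint·R ≈ 1260 × 1.14286 ≈ 1440.00 mg.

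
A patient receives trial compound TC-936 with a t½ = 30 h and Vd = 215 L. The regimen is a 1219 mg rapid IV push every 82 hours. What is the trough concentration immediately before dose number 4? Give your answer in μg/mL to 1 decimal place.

f = (1/2)^(τ/t½) = (1/2)^(82/30) ≈ 0.1504.
C₀ = D/Vd = 1219/215 ≈ 5.670 μg/mL.
Before the 4th dose, 3 doses have been given. Superposition: Cmin = C₀·(f + f² + … + f^3).
≈ 5.670 × (0.1504 + 0.0226 + 0.0034) ≈ 5.670 × 0.1764 ≈ 1.000 μg/mL.

1.0 μg/mL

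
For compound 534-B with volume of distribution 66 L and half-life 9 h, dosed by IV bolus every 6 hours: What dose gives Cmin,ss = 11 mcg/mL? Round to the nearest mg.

τ/t½ = 6/9 ≈ 0.66667, so f = (1/2)^(6/9) ≈ 0.629961.
Cmin,ss = (D/Vd)·f/(1−f), so D = Cmin,ss·Vd·(1−f)/f.
D = 11 × 66 × (1−f)/f ≈ 11 × 66 × 0.58740 ≈ 426.45 mg.

426 mg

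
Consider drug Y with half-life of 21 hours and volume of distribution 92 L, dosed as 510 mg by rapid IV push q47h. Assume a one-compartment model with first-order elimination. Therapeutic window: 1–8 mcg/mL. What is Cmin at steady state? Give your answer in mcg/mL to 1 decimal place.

1.5 mcg/mL

k = ln2/t½ = ln2/21 ≈ 0.033007 h⁻¹; fraction remaining f = e^(−kτ) = e^(−0.033007×47) ≈ 0.2120.
Each bolus raises the concentration by D/Vd = 510/92 ≈ 5.543 mcg/mL.
Steady-state trough Cmin,ss = C₀·f/(1−f) ≈ 5.543 × 0.2120/0.7880 ≈ 1.491 mcg/mL.
Trough 1.5 mcg/mL vs MEC 1 mcg/mL: adequate.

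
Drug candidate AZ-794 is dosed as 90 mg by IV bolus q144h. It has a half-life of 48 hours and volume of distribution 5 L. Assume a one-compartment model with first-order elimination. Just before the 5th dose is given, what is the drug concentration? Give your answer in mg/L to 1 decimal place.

f = (1/2)^(τ/t½) = (1/2)^(144/48) ≈ 0.1250.
C₀ = D/Vd = 90/5 ≈ 18.000 mg/L.
Before the 5th dose, 4 doses have been given. Superposition: Cmin = C₀·(f + f² + … + f^4).
≈ 18.000 × (0.1250 + 0.0156 + 0.0020 + 0.0002) ≈ 18.000 × 0.1428 ≈ 2.570 mg/L.

2.6 mg/L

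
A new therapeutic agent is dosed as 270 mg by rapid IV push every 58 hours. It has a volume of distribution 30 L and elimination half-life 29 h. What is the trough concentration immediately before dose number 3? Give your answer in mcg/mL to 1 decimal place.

f = (1/2)^(τ/t½) = (1/2)^(58/29) ≈ 0.2500.
C₀ = D/Vd = 270/30 ≈ 9.000 mcg/mL.
Before the 3rd dose, 2 doses have been given. Superposition: Cmin = C₀·(f + f²).
≈ 9.000 × (0.2500 + 0.0625) ≈ 9.000 × 0.3125 ≈ 2.812 mcg/mL.

2.8 mcg/mL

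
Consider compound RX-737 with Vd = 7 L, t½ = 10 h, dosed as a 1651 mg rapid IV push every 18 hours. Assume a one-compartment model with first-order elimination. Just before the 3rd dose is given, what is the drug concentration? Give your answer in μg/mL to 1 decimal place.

87.2 μg/mL

f = (1/2)^(τ/t½) = (1/2)^(18/10) ≈ 0.2872.
C₀ = D/Vd = 1651/7 ≈ 235.857 μg/mL.
Before the 3rd dose, 2 doses have been given. Superposition: Cmin = C₀·(f + f²).
≈ 235.857 × (0.2872 + 0.0825) ≈ 235.857 × 0.3697 ≈ 87.196 μg/mL.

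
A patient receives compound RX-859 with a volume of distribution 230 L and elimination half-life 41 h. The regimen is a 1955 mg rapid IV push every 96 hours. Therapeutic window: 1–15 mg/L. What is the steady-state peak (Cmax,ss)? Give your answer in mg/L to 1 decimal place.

10.6 mg/L

Over one 96-h interval, 96/41 ≈ 2.3415 half-lives elapse, leaving f ≈ 0.1973 of each dose.
Accumulation ratio R = 1/(1 − f) ≈ 1/0.8027 ≈ 1.2458.
Each bolus raises the concentration by D/Vd = 1955/230 ≈ 8.500 mg/L.
Steady-state peak Cmax,ss = C₀·R ≈ 8.500 × 1.2458 ≈ 10.589 mg/L.
Peak 10.6 mg/L vs MTC 15 mg/L: below toxic threshold.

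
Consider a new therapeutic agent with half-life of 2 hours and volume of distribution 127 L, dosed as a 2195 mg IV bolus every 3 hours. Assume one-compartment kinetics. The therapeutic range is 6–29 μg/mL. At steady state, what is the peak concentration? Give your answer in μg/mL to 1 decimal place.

26.7 μg/mL

k = ln2/t½ = ln2/2 ≈ 0.346574 h⁻¹; fraction remaining f = e^(−kτ) = e^(−0.346574×3) ≈ 0.3536.
At steady state, accumulation factor R = 1/(1 − e^(−kτ)) ≈ 1.5470.
Single-dose peak C₀ = D/Vd = 2195/127 ≈ 17.283 μg/mL.
Steady-state peak Cmax,ss = C₀·R ≈ 17.283 × 1.5470 ≈ 26.737 μg/mL.
Peak 26.7 μg/mL vs MTC 29 μg/mL: below toxic threshold.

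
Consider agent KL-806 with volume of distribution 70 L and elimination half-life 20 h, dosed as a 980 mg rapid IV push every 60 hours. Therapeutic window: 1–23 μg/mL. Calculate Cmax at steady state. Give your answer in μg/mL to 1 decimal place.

16.0 μg/mL

The dosing interval is 3 half-lives, so f = 2^(−3) = 0.125.
Accumulation ratio R = 1/(1 − f) = 1/0.875 = 8/7.
Single-dose peak C₀ = D/Vd = 980/70 = 14 μg/mL.
Steady-state peak Cmax,ss = C₀·R = 14 × 8/7 ≈ 16.000 μg/mL.
Peak 16.0 μg/mL vs MTC 23 μg/mL: below toxic threshold.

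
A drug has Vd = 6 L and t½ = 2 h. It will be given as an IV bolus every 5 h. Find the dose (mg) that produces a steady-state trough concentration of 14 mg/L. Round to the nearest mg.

391 mg

τ/t½ = 5/2 ≈ 2.5, so f = (1/2)^(5/2) ≈ 0.176777.
Cmin,ss = (D/Vd)·f/(1−f), so D = Cmin,ss·Vd·(1−f)/f.
D = 14 × 6 × (1−f)/f ≈ 14 × 6 × 4.65684 ≈ 391.17 mg.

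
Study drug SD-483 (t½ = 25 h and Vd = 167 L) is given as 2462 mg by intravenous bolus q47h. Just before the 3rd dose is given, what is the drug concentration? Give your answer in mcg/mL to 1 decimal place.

5.1 mcg/mL

f = (1/2)^(τ/t½) = (1/2)^(47/25) ≈ 0.2717.
C₀ = D/Vd = 2462/167 ≈ 14.743 mcg/mL.
Before the 3rd dose, 2 doses have been given. Superposition: Cmin = C₀·(f + f²).
≈ 14.743 × (0.2717 + 0.0738) ≈ 14.743 × 0.3455 ≈ 5.094 mcg/mL.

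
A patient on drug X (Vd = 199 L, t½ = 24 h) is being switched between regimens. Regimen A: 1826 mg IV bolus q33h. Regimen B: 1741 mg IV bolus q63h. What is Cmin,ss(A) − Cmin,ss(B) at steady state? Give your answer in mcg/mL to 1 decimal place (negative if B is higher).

4.1 mcg/mL

Regimen A: f = (1/2)^(33/24) ≈ 0.3856; Cmin,ss = (1826/199)·f/(1−f) ≈ 5.759 mcg/mL.
Regimen B: f = (1/2)^(63/24) ≈ 0.1621; Cmin,ss = (1741/199)·f/(1−f) ≈ 1.693 mcg/mL.
Difference ≈ 5.759 − 1.693 ≈ 4.066 mcg/mL.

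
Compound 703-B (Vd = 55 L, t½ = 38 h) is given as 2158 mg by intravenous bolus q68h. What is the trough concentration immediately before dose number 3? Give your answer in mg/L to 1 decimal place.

f = (1/2)^(τ/t½) = (1/2)^(68/38) ≈ 0.2893.
C₀ = D/Vd = 2158/55 ≈ 39.236 mg/L.
Before the 3rd dose, 2 doses have been given. Superposition: Cmin = C₀·(f + f²).
≈ 39.236 × (0.2893 + 0.0837) ≈ 39.236 × 0.3730 ≈ 14.635 mg/L.

14.6 mg/L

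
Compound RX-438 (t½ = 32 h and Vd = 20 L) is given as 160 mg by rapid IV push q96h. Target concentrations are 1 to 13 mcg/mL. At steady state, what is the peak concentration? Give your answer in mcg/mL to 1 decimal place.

9.1 mcg/mL

The dosing interval is 3 half-lives, so f = 2^(−3) = 0.125.
At steady state, R = 1/(1 − 0.125) = 8/7.
Single-dose peak C₀ = D/Vd = 160/20 = 8 mcg/mL.
Steady-state peak Cmax,ss = C₀·R = 8 × 8/7 ≈ 9.143 mcg/mL.
Peak 9.1 mcg/mL vs MTC 13 mcg/mL: below toxic threshold.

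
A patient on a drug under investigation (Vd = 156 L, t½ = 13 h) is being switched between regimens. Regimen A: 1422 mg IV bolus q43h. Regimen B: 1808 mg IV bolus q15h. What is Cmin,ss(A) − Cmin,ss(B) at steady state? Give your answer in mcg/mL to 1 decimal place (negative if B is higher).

-8.4 mcg/mL

Regimen A: f = (1/2)^(43/13) ≈ 0.1010; Cmin,ss = (1422/156)·f/(1−f) ≈ 1.024 mcg/mL.
Regimen B: f = (1/2)^(15/13) ≈ 0.4494; Cmin,ss = (1808/156)·f/(1−f) ≈ 9.460 mcg/mL.
Difference ≈ 1.024 − 9.460 ≈ -8.436 mcg/mL.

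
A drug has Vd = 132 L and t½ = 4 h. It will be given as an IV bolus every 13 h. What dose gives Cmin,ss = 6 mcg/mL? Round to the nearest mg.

6743 mg

τ/t½ = 13/4 ≈ 3.25, so f = (1/2)^(13/4) ≈ 0.105112.
Cmin,ss = (D/Vd)·f/(1−f), so D = Cmin,ss·Vd·(1−f)/f.
D = 6 × 132 × (1−f)/f ≈ 6 × 132 × 8.51366 ≈ 6742.82 mg.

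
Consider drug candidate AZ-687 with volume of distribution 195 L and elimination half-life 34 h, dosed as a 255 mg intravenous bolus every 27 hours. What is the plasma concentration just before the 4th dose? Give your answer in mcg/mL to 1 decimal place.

f = (1/2)^(τ/t½) = (1/2)^(27/34) ≈ 0.5767.
C₀ = D/Vd = 255/195 ≈ 1.308 mcg/mL.
Before the 4th dose, 3 doses have been given. Superposition: Cmin = C₀·(f + f² + … + f^3).
≈ 1.308 × (0.5767 + 0.3326 + 0.1918) ≈ 1.308 × 1.1011 ≈ 1.440 mcg/mL.

1.4 mcg/mL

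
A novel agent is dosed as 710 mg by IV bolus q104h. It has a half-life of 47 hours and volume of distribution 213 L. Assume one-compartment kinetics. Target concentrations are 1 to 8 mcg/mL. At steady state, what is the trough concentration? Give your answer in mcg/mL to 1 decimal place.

0.9 mcg/mL

τ/t½ = 104/47 ≈ 2.2128, so fraction remaining f = (1/2)^(104/47) ≈ 0.2157.
At steady state, accumulation factor R = 1/(1 − e^(−kτ)) ≈ 1.2750.
Single-dose peak C₀ = D/Vd = 710/213 ≈ 3.333 mcg/mL.
Steady-state peak Cmax,ss = C₀·R ≈ 3.333 × 1.2750 ≈ 4.250 mcg/mL.
Steady-state trough Cmin,ss = Cmax,ss·f ≈ 4.250 × 0.2157 ≈ 0.917 mcg/mL.
Trough 0.9 mcg/mL vs MEC 1 mcg/mL: subtherapeutic.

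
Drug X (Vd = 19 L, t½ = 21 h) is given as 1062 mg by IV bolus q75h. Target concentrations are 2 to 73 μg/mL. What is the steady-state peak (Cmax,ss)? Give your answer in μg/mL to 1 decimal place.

τ/t½ = 75/21 ≈ 3.5714, so fraction remaining f = (1/2)^(75/21) ≈ 0.0841.
Accumulation ratio R = 1/(1 − f) ≈ 1/0.9159 ≈ 1.0918.
Each bolus raises the concentration by D/Vd = 1062/19 ≈ 55.895 μg/mL.
Steady-state peak Cmax,ss = C₀·R ≈ 55.895 × 1.0918 ≈ 61.026 μg/mL.
Peak 61.0 μg/mL vs MTC 73 μg/mL: below toxic threshold.

61.0 μg/mL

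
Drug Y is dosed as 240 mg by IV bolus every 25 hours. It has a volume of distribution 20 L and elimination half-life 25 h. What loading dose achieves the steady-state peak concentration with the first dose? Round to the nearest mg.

f = (1/2)^(25/25) ≈ 0.500000; accumulation ratio R = 1/(1−f) ≈ 2.00000.
Loading dose to hit Cmax,ss on first dose: D_load = D_maint·R ≈ 240 × 2.00000 ≈ 480.00 mg.

480 mg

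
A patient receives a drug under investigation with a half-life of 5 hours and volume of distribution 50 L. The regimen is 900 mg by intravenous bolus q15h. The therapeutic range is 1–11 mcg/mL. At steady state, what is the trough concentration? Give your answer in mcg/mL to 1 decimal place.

2.6 mcg/mL

The dosing interval is 3 half-lives, so f = 2^(−3) = 0.125.
At steady state, R = 1/(1 − 0.125) = 8/7.
Single-dose peak C₀ = D/Vd = 900/50 = 18 mcg/mL.
Steady-state peak Cmax,ss = C₀·R = 18 × 8/7 ≈ 20.571 mcg/mL.
Steady-state trough Cmin,ss = Cmax,ss·f ≈ 20.571 × 0.125 ≈ 2.571 mcg/mL.
Trough 2.6 mcg/mL vs MEC 1 mcg/mL: adequate.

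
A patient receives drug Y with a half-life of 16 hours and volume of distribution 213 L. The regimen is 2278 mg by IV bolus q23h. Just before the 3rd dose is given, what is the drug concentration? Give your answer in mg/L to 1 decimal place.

5.4 mg/L

f = (1/2)^(τ/t½) = (1/2)^(23/16) ≈ 0.3692.
C₀ = D/Vd = 2278/213 ≈ 10.695 mg/L.
Before the 3rd dose, 2 doses have been given. Superposition: Cmin = C₀·(f + f²).
≈ 10.695 × (0.3692 + 0.1363) ≈ 10.695 × 0.5055 ≈ 5.406 mg/L.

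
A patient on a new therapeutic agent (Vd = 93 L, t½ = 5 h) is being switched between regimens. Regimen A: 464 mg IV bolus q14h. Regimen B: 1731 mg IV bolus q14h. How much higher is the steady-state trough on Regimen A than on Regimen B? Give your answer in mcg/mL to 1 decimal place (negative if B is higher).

-2.3 mcg/mL

Regimen A: f = (1/2)^(14/5) ≈ 0.1436; Cmin,ss = (464/93)·f/(1−f) ≈ 0.837 mcg/mL.
Regimen B: f = (1/2)^(14/5) ≈ 0.1436; Cmin,ss = (1731/93)·f/(1−f) ≈ 3.121 mcg/mL.
Difference ≈ 0.837 − 3.121 ≈ -2.284 mcg/mL.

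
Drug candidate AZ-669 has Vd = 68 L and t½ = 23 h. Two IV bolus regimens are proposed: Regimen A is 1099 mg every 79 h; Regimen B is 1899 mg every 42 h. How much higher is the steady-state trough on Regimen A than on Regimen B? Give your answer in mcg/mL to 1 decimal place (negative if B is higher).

Regimen A: f = (1/2)^(79/23) ≈ 0.0925; Cmin,ss = (1099/68)·f/(1−f) ≈ 1.647 mcg/mL.
Regimen B: f = (1/2)^(42/23) ≈ 0.2820; Cmin,ss = (1899/68)·f/(1−f) ≈ 10.968 mcg/mL.
Difference ≈ 1.647 − 10.968 ≈ -9.321 mcg/mL.

-9.3 mcg/mL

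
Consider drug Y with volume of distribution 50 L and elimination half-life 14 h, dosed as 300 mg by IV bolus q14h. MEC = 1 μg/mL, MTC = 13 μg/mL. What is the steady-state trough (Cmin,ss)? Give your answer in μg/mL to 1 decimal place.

The dosing interval is 1 half-life, so f = 2^(−1) = 0.5.
At steady state, R = 1/(1 − 0.5) = 2/1.
Single-dose peak C₀ = D/Vd = 300/50 = 6 μg/mL.
Steady-state peak Cmax,ss = C₀·R = 6 × 2/1 ≈ 12.000 μg/mL.
Steady-state trough Cmin,ss = Cmax,ss·f ≈ 12.000 × 0.5 ≈ 6.000 μg/mL.
Trough 6.0 μg/mL vs MEC 1 μg/mL: adequate.

6.0 μg/mL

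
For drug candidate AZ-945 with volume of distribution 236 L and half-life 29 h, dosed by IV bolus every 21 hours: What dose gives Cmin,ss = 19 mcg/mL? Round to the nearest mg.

2923 mg

τ/t½ = 21/29 ≈ 0.72414, so f = (1/2)^(21/29) ≈ 0.605359.
Cmin,ss = (D/Vd)·f/(1−f), so D = Cmin,ss·Vd·(1−f)/f.
D = 19 × 236 × (1−f)/f ≈ 19 × 236 × 0.65191 ≈ 2923.16 mg.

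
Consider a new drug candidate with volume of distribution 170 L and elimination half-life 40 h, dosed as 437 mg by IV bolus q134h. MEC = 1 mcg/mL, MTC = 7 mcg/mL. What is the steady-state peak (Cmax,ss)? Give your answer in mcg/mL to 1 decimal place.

Over one 134-h interval, 134/40 ≈ 3.35 half-lives elapse, leaving f ≈ 0.0981 of each dose.
Accumulation ratio R = 1/(1 − f) ≈ 1/0.9019 ≈ 1.1088.
Each bolus raises the concentration by D/Vd = 437/170 ≈ 2.571 mcg/mL.
Steady-state peak Cmax,ss = C₀·R ≈ 2.571 × 1.1088 ≈ 2.851 mcg/mL.
Peak 2.9 mcg/mL vs MTC 7 mcg/mL: below toxic threshold.

2.9 mcg/mL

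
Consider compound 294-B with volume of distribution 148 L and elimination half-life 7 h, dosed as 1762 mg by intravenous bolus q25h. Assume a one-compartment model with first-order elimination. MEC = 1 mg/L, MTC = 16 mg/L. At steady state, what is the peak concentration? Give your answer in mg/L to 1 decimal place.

k = ln2/t½ = ln2/7 ≈ 0.099021 h⁻¹; fraction remaining f = e^(−kτ) = e^(−0.099021×25) ≈ 0.0841.
Accumulation ratio R = 1/(1 − f) ≈ 1/0.9159 ≈ 1.0918.
Each bolus raises the concentration by D/Vd = 1762/148 ≈ 11.905 mg/L.
Steady-state peak Cmax,ss = C₀·R ≈ 11.905 × 1.0918 ≈ 12.998 mg/L.
Peak 13.0 mg/L vs MTC 16 mg/L: below toxic threshold.

13.0 mg/L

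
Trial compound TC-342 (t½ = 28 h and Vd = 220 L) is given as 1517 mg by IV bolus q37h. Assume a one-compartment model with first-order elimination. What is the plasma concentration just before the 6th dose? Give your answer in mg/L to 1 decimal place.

4.6 mg/L

f = (1/2)^(τ/t½) = (1/2)^(37/28) ≈ 0.4001.
C₀ = D/Vd = 1517/220 ≈ 6.895 mg/L.
Before the 6th dose, 5 doses have been given. Superposition: Cmin = C₀·(f + f² + … + f^5).
≈ 6.895 × (0.4001 + 0.1601 + 0.0640 + 0.0256 + 0.0103) ≈ 6.895 × 0.6601 ≈ 4.551 mg/L.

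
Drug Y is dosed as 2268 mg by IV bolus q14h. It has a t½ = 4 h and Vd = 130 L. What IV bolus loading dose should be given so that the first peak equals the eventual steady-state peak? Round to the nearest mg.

2488 mg

f = (1/2)^(14/4) ≈ 0.088388; accumulation ratio R = 1/(1−f) ≈ 1.09696.
Loading dose to hit Cmax,ss on first dose: D_load = D_maint·R ≈ 2268 × 1.09696 ≈ 2487.91 mg.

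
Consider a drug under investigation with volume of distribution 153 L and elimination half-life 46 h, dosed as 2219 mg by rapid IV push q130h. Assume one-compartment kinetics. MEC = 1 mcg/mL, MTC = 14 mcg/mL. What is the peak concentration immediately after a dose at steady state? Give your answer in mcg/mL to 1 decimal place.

16.9 mcg/mL

k = ln2/t½ = ln2/46 ≈ 0.015068 h⁻¹; fraction remaining f = e^(−kτ) = e^(−0.015068×130) ≈ 0.1410.
At steady state, accumulation factor R = 1/(1 − e^(−kτ)) ≈ 1.1641.
Single-dose peak C₀ = D/Vd = 2219/153 ≈ 14.503 mcg/mL.
Steady-state peak Cmax,ss = C₀·R ≈ 14.503 × 1.1641 ≈ 16.883 mcg/mL.
Peak 16.9 mcg/mL vs MTC 14 mcg/mL: exceeds toxic threshold.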